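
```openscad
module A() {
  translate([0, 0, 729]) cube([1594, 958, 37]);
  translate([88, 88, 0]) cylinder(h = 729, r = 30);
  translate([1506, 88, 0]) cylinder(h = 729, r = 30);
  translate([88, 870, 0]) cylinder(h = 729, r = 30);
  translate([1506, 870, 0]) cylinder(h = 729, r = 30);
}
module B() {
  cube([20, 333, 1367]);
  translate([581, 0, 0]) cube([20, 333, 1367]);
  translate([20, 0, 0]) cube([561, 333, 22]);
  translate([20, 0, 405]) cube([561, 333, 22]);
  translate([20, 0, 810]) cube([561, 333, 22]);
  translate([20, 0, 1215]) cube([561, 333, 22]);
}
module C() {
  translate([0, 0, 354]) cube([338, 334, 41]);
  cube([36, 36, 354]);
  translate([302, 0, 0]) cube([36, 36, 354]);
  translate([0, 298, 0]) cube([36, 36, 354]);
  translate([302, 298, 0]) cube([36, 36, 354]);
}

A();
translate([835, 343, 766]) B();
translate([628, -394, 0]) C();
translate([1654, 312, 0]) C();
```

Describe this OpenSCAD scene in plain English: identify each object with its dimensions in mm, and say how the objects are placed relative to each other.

A is a table: top 1594 mm (x) × 958 mm (y), 37 mm thick, upper face at z = 766 mm, on four round legs of 60 mm diameter, each leg's bounding box inset 58 mm from the nearest pair of top edges, running from z = 0 to the bottom of the top.

B is an open bookshelf. Two side panels, each 20 mm thick, 333 mm deep and 1367 mm tall, stand 601 mm apart (outside-to-outside). Between them sit 4 shelves, each 22 mm thick and 333 mm deep, spanning the full gap between the sides. The bottom shelf rests on the floor (its underside at z = 0) and the clear gap between one shelf's top and the next shelf's underside is 383 mm.

C is a simple wooden stool: a rectangular seat 338 mm (x) by 334 mm (y), 41 mm thick, top face at z = 395 mm, on four square legs, each 36×36 mm in cross-section. The legs rest on z = 0, each flush with a corner of the seat.

The bookshelf is on top of the table. Two stools sit around the table at the −y, +x sides.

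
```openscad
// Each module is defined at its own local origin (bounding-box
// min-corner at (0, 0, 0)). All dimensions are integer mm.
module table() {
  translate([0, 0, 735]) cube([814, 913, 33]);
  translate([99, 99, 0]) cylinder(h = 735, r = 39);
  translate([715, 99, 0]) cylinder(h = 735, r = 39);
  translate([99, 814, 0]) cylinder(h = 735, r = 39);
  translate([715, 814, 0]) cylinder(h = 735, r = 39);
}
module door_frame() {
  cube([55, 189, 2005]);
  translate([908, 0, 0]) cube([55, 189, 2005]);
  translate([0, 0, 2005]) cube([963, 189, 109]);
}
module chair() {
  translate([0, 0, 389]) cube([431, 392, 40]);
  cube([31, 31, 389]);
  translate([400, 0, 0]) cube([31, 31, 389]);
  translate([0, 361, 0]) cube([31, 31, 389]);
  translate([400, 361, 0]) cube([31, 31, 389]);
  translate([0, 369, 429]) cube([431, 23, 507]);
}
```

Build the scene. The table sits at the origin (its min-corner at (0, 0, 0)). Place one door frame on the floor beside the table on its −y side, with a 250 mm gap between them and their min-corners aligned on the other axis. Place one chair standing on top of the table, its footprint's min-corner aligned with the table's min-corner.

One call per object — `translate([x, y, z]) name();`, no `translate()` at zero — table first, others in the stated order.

table();
translate([0, -439, 0]) door_frame();
translate([0, 0, 768]) chair();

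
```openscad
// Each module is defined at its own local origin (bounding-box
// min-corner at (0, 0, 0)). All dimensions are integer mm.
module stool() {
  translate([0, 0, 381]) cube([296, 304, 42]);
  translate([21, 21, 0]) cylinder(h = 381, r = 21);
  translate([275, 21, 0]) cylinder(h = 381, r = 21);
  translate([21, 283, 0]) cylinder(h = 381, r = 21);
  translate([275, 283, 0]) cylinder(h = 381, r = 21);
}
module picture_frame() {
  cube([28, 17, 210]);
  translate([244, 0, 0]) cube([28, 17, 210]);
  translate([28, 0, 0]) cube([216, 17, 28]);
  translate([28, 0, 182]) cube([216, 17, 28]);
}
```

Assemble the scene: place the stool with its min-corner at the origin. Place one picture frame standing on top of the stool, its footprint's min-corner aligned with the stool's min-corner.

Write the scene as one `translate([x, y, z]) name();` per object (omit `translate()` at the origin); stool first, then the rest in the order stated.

stool();
translate([0, 0, 423]) picture_frame();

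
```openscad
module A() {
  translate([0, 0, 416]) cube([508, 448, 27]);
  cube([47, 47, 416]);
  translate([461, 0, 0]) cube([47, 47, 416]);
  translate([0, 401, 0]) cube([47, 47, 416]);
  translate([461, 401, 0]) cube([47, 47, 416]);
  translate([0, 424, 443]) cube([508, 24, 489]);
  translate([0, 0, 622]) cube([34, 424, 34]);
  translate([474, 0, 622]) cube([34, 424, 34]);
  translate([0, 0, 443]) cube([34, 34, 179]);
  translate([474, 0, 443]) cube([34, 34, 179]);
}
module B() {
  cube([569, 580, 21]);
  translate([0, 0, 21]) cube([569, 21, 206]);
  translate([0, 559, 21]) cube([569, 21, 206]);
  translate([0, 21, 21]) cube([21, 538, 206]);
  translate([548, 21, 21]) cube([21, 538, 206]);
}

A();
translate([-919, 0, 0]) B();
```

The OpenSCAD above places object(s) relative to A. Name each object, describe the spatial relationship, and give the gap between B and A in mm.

The open box's nearest face is 350 mm from the chair's −x face.

A is a chair. B is an open box. The open box is on the floor beside the chair on its −x side. The gap between the open box and the chair is 350 mm.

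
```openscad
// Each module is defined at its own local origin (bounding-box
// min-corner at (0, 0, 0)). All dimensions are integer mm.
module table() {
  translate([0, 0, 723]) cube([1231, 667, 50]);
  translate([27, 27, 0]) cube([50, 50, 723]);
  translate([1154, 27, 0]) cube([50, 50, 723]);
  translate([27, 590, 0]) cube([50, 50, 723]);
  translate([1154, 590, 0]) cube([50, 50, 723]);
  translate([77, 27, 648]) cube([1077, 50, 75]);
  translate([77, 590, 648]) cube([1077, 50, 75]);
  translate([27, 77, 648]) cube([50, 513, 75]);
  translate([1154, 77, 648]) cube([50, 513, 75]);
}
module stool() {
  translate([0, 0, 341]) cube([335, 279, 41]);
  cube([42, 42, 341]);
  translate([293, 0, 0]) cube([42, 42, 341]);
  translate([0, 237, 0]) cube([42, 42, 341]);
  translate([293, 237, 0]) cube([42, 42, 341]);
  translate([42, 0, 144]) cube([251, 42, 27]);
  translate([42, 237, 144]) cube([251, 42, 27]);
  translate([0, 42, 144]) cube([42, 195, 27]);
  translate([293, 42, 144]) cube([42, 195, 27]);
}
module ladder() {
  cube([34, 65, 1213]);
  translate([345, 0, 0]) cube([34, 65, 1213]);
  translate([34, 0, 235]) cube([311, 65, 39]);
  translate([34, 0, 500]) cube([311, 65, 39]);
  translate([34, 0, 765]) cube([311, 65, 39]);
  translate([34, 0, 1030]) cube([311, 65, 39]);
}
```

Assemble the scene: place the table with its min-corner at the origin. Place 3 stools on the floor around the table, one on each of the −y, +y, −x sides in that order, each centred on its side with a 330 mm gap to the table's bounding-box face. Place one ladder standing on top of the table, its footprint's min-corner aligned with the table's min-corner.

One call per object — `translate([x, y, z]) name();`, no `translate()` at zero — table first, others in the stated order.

table();
translate([448, -609, 0]) stool();
translate([448, 997, 0]) stool();
translate([-665, 194, 0]) stool();
translate([0, 0, 773]) ladder();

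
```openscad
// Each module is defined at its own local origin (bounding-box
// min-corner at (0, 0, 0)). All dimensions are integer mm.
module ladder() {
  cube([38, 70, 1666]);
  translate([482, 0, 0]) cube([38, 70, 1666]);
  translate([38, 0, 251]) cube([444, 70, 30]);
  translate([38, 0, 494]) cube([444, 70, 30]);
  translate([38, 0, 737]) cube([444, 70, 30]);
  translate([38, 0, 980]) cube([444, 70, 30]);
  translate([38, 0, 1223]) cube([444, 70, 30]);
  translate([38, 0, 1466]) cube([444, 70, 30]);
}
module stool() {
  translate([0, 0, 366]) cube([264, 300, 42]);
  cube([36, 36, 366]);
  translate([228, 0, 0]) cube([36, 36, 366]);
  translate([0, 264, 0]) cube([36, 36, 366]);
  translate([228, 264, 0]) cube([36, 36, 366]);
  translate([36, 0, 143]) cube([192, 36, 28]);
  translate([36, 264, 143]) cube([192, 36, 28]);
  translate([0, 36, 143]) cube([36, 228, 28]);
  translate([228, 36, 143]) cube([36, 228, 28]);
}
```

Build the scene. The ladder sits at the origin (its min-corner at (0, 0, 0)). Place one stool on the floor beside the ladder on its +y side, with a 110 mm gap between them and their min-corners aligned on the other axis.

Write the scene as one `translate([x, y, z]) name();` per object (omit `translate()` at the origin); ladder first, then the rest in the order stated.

ladder();
translate([0, 180, 0]) stool();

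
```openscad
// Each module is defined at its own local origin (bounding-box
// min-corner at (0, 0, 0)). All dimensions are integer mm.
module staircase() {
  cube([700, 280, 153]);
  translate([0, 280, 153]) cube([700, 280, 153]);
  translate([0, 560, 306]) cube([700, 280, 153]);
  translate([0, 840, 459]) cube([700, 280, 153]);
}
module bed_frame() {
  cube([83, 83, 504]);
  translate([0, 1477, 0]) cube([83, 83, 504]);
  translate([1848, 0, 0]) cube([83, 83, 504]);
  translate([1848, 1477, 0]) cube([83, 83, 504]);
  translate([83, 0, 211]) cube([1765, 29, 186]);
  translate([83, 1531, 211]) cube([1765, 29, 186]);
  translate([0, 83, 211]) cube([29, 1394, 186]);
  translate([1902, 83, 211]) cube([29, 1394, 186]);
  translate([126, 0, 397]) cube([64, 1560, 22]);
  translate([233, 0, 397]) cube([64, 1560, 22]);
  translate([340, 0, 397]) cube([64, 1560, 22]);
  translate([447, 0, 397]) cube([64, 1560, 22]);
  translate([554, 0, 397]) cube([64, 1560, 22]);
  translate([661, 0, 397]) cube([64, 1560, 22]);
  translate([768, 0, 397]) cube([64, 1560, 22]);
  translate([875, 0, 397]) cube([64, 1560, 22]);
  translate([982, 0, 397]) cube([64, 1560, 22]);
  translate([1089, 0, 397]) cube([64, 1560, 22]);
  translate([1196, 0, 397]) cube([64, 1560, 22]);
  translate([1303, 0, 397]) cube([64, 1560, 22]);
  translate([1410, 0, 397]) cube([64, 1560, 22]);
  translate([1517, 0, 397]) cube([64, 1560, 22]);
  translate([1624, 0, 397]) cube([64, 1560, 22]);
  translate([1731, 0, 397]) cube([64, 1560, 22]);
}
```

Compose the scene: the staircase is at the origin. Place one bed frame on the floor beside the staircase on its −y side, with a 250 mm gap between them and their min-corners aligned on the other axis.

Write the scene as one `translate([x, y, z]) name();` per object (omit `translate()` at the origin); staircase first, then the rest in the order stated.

staircase();
translate([0, -1810, 0]) bed_frame();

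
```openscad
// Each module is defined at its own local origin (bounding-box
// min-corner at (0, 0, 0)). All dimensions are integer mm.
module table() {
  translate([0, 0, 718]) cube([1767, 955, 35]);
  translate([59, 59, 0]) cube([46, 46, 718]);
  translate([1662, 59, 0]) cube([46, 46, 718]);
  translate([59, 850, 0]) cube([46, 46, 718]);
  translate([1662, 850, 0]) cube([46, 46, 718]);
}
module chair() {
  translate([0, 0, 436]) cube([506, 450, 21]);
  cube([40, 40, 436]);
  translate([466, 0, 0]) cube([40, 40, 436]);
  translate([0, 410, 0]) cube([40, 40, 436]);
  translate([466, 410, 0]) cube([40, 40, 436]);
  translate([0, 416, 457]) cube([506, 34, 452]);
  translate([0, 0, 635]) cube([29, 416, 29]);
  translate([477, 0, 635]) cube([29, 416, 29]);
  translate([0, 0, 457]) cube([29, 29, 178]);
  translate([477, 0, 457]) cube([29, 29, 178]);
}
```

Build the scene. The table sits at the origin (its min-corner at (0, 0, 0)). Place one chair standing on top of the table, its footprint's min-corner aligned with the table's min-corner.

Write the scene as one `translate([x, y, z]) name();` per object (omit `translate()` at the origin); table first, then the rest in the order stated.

table();
translate([0, 0, 753]) chair();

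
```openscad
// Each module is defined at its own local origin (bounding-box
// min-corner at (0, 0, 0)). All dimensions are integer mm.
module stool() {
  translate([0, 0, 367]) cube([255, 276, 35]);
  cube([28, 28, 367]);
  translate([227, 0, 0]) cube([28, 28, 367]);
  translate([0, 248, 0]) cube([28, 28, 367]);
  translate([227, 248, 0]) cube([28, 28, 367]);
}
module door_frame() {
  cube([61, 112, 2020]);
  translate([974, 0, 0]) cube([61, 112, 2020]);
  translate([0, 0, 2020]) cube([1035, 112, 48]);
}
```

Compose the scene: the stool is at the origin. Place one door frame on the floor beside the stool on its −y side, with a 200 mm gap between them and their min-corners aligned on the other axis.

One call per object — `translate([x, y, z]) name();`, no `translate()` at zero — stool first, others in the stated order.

stool();
translate([0, -312, 0]) door_frame();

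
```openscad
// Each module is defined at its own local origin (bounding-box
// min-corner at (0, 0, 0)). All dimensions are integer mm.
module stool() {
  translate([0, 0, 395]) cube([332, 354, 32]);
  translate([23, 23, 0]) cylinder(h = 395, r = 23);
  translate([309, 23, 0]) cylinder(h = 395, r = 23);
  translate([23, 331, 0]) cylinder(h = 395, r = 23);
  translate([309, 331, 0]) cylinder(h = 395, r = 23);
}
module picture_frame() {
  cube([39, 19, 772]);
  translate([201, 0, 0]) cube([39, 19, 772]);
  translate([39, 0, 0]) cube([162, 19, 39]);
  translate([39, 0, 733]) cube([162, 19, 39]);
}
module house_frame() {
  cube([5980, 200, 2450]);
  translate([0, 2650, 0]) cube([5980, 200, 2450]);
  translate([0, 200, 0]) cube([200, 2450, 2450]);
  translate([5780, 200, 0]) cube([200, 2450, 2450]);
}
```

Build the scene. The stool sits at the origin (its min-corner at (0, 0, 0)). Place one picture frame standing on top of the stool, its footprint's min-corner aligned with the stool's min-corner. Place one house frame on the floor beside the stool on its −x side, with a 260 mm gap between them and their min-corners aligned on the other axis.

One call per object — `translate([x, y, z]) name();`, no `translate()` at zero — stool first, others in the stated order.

stool();
translate([0, 0, 427]) picture_frame();
translate([-6240, 0, 0]) house_frame();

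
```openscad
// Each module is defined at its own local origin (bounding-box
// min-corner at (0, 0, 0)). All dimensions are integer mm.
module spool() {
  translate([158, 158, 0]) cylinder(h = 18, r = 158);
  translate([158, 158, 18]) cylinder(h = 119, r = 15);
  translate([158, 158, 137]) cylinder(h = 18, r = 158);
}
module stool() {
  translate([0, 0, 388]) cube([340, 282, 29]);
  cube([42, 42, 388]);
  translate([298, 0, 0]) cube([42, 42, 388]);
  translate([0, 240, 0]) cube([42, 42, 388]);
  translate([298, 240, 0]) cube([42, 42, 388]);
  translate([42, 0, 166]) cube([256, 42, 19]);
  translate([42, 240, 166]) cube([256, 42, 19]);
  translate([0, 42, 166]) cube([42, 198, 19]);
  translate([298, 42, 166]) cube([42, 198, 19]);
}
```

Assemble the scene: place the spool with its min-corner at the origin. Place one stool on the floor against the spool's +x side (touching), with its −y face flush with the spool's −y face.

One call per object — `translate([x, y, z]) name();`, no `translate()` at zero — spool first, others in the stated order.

spool();
translate([316, 0, 0]) stool();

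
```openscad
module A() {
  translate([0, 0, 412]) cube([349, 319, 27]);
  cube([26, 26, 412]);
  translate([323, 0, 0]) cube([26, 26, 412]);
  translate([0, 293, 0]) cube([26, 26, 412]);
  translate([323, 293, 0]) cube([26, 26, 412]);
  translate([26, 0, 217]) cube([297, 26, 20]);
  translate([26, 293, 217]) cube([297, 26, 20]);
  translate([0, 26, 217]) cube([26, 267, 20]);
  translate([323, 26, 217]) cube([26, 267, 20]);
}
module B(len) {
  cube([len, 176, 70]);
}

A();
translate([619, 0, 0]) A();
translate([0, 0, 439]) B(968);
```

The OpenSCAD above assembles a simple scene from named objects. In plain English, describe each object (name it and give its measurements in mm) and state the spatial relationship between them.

A is a simple wooden stool: a rectangular seat 349 mm (x) by 319 mm (y), 27 mm thick, top face at z = 439 mm, on four square legs, each 26×26 mm in cross-section. The legs rest on z = 0, each flush with a corner of the seat. Four stretchers, 26 mm wide and 20 mm tall, connect adjacent legs with their undersides at z = 217 mm, each running between the inner faces of the legs it joins and aligned with the legs' outer faces on the other axis.

B is a rectangular beam 968 mm long (x), 176 mm deep (y), 70 mm thick (z).

The beam spans the tops of two stools placed 270 mm apart, resting at z = 439 mm.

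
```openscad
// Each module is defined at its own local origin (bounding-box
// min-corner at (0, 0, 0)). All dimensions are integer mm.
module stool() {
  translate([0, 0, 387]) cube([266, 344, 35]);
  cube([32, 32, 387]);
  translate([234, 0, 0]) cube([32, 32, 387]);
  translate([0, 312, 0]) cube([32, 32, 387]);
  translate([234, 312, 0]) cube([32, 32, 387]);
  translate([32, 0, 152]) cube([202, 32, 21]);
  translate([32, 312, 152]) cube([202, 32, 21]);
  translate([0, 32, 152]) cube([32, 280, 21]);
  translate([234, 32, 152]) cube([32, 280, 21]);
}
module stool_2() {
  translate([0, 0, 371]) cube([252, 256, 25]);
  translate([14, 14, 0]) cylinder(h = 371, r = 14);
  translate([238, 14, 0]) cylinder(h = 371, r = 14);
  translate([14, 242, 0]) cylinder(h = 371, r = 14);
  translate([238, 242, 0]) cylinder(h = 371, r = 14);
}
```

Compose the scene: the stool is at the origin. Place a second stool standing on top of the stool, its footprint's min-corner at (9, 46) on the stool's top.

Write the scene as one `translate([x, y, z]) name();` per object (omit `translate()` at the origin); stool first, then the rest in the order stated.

stool();
translate([9, 46, 422]) stool_2();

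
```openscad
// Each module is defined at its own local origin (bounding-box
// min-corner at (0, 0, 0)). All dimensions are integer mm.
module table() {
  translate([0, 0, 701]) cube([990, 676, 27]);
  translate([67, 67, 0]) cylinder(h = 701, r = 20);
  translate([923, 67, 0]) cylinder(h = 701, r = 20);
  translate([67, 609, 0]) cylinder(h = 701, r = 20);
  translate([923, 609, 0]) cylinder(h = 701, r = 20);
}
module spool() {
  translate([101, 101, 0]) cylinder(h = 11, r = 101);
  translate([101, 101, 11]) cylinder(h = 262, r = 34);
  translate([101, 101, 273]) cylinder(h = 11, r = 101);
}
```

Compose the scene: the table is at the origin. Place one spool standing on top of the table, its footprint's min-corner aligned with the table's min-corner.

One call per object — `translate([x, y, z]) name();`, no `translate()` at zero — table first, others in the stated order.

table();
translate([0, 0, 728]) spool();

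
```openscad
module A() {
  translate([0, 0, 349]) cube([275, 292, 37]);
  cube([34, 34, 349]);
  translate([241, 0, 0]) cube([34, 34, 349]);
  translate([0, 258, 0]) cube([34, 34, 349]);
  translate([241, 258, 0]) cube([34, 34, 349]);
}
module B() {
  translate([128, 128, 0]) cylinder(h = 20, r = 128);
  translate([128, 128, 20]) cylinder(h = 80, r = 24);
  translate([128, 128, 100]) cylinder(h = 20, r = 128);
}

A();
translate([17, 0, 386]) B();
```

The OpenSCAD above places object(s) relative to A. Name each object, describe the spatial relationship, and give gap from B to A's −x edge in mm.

A is a stool. B is a spool. The spool is on top of the stool. The gap from the spool to the stool's −x edge is 17 mm.

The spool's min-x is at 17; the stool's min-x is 0; gap = 17 mm.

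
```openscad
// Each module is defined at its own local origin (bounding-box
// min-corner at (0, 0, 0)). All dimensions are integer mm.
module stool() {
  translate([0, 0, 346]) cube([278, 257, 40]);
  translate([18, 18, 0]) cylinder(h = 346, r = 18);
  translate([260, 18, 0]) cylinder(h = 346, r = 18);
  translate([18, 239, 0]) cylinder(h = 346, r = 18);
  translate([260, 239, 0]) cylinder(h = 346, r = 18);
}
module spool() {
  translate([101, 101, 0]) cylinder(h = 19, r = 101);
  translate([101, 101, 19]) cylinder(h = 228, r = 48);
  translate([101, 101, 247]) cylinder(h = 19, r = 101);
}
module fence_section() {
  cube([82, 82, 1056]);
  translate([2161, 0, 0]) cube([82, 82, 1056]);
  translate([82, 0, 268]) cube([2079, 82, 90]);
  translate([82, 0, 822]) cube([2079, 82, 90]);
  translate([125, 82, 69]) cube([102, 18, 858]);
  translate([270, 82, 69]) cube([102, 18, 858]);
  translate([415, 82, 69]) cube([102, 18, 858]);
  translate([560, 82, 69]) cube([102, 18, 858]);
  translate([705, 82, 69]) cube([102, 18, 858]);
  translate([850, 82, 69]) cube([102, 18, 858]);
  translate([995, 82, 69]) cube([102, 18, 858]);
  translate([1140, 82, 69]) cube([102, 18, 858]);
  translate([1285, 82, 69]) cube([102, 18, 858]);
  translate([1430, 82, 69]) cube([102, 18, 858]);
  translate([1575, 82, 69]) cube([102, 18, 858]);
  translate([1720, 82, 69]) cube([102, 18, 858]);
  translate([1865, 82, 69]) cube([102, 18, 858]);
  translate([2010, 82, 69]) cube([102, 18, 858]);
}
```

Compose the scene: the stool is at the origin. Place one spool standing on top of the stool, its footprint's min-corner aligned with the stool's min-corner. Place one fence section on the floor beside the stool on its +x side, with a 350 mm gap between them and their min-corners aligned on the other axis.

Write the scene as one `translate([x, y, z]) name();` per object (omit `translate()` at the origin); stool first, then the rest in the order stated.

stool();
translate([0, 0, 386]) spool();
translate([628, 0, 0]) fence_section();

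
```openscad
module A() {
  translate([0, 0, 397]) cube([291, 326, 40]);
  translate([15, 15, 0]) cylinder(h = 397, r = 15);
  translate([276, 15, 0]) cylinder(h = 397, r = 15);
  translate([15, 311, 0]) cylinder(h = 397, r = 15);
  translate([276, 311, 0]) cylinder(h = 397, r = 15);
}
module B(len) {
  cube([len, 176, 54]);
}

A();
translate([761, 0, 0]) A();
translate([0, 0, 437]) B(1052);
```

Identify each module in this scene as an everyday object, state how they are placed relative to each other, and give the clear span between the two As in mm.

A is a stool. B is a beam. A beam spans the tops of two stools. The clear span between the two stools is 470 mm.

Second stool starts at x = 761; first ends at x = 291; clear span = 761 − 291 = 470 mm.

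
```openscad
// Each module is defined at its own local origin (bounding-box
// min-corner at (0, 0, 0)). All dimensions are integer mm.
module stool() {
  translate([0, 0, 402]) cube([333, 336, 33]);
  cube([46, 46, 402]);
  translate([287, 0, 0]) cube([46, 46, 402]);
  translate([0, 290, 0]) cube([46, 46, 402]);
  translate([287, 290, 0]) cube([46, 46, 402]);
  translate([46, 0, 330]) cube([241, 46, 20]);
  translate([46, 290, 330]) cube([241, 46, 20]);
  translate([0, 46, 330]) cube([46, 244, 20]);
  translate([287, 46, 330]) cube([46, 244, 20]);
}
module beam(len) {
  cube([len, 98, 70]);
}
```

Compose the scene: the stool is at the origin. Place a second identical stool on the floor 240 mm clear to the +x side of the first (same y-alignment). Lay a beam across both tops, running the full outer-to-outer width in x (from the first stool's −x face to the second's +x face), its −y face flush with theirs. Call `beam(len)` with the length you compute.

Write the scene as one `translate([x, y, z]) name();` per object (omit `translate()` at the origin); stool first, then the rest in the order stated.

stool();
translate([573, 0, 0]) stool();
translate([0, 0, 435]) beam(906);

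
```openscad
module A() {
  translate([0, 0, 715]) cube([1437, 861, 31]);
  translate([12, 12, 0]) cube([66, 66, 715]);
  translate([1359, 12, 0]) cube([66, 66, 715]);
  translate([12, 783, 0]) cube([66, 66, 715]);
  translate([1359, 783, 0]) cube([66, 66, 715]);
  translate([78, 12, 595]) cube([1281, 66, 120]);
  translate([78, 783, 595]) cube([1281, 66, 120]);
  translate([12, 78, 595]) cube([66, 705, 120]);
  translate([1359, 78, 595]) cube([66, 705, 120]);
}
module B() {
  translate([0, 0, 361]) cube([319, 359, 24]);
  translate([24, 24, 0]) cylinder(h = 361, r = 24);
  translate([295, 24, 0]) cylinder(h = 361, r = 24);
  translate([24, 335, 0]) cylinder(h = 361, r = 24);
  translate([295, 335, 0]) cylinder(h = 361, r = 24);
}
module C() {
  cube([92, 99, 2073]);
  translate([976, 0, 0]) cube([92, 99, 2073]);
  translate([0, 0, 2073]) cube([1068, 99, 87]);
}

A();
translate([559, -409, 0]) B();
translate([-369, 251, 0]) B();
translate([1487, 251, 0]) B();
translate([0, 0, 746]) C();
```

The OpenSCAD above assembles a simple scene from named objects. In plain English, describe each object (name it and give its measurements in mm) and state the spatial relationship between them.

A is a table with a 1437×861 mm rectangular top, 31 mm thick, top surface at z = 746 mm, supported by four 66×66 mm square legs, each inset 12 mm from the nearest pair of top edges, running from the floor. Four apron rails, 66 mm thick and 120 mm tall, run between adjacent legs with their top edges flush with the underside of the top and their outer faces flush with the legs' outer faces.

B is a simple wooden stool: a rectangular seat 319 mm (x) by 359 mm (y), 24 mm thick, top face at z = 385 mm, on four round legs, each 48 mm in diameter. The legs rest on z = 0, each leg's axis is inset half a diameter from the nearest pair of seat edges (so the leg's bounding box is flush with the corner).

C is a rectangular door frame: two vertical jambs of 92×99 mm section, 2073 mm tall, with a clear opening 884 mm wide between their inner faces. A header 87 mm tall and 99 mm deep lies on top of the jambs and spans the full outside width.

Three stools sit around the table at the −y, −x, +x sides. The door frame is on top of the table.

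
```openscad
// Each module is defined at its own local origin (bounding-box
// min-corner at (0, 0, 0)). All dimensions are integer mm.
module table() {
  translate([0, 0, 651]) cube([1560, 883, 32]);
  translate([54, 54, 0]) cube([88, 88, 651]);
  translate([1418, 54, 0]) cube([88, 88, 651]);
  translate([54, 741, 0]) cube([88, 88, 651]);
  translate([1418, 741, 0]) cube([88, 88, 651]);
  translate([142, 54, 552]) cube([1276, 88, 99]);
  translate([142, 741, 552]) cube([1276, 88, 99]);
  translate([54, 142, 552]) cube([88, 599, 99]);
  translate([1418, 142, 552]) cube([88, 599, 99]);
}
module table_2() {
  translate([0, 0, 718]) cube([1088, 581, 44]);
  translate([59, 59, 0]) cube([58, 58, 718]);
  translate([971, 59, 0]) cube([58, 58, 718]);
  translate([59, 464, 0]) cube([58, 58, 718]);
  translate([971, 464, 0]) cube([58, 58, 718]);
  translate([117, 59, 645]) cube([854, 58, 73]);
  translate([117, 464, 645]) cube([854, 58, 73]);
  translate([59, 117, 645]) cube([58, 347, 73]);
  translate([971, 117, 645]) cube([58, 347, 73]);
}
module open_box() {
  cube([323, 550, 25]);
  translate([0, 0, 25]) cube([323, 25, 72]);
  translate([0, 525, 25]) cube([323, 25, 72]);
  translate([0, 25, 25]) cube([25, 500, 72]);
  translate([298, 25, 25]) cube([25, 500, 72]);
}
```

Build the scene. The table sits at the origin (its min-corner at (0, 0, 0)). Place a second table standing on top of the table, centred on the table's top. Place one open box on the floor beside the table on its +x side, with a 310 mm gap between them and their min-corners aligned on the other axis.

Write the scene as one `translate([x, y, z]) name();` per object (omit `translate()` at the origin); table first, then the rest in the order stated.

table();
translate([236, 151, 683]) table_2();
translate([1870, 0, 0]) open_box();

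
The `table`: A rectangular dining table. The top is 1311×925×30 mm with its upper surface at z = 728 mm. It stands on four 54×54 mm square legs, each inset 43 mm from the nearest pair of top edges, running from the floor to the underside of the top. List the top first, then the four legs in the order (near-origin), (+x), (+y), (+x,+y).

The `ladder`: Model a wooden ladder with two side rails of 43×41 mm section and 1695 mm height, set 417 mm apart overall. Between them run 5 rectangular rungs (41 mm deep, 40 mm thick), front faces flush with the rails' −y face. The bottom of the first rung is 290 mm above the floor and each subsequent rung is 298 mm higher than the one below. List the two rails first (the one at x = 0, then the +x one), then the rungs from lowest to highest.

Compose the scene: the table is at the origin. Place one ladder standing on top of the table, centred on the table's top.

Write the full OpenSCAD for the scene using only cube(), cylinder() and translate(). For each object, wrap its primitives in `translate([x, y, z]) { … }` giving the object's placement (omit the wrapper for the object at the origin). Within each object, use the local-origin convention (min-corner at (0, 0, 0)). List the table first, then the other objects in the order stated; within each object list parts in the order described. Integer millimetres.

translate([0, 0, 698]) cube([1311, 925, 30]);
translate([43, 43, 0]) cube([54, 54, 698]);
translate([1214, 43, 0]) cube([54, 54, 698]);
translate([43, 828, 0]) cube([54, 54, 698]);
translate([1214, 828, 0]) cube([54, 54, 698]);
translate([447, 442, 728]) {
  cube([43, 41, 1695]);
  translate([374, 0, 0]) cube([43, 41, 1695]);
  translate([43, 0, 290]) cube([331, 41, 40]);
  translate([43, 0, 588]) cube([331, 41, 40]);
  translate([43, 0, 886]) cube([331, 41, 40]);
  translate([43, 0, 1184]) cube([331, 41, 40]);
  translate([43, 0, 1482]) cube([331, 41, 40]);
}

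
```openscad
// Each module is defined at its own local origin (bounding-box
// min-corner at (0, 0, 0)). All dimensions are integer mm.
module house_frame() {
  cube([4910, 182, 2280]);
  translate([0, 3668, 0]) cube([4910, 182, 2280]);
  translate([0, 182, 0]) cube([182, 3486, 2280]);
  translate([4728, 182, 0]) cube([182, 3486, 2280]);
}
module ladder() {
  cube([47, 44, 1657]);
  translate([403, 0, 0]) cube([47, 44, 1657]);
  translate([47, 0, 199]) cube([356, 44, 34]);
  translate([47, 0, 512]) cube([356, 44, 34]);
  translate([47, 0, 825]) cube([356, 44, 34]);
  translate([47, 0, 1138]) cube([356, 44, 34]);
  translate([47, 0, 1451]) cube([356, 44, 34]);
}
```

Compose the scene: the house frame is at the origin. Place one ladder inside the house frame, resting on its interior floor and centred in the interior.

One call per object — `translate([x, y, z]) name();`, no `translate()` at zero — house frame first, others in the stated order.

house_frame();
translate([2230, 1903, 0]) ladder();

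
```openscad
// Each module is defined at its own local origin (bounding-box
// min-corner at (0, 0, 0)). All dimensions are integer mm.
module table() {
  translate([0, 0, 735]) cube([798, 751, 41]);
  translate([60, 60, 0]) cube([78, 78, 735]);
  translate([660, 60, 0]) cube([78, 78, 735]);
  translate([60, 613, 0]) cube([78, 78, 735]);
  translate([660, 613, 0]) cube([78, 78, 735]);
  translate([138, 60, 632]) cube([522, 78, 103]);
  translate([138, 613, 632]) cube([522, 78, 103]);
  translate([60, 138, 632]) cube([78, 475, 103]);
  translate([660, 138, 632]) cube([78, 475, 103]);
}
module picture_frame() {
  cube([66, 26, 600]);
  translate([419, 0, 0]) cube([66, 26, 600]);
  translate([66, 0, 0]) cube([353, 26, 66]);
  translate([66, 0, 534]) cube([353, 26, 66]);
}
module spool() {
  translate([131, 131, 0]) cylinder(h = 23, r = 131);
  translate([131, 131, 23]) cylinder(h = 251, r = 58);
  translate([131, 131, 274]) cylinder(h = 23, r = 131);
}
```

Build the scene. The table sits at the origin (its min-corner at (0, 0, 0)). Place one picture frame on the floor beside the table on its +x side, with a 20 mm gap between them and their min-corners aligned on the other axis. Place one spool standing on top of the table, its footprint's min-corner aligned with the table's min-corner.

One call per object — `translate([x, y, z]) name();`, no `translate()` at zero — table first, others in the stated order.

table();
translate([818, 0, 0]) picture_frame();
translate([0, 0, 776]) spool();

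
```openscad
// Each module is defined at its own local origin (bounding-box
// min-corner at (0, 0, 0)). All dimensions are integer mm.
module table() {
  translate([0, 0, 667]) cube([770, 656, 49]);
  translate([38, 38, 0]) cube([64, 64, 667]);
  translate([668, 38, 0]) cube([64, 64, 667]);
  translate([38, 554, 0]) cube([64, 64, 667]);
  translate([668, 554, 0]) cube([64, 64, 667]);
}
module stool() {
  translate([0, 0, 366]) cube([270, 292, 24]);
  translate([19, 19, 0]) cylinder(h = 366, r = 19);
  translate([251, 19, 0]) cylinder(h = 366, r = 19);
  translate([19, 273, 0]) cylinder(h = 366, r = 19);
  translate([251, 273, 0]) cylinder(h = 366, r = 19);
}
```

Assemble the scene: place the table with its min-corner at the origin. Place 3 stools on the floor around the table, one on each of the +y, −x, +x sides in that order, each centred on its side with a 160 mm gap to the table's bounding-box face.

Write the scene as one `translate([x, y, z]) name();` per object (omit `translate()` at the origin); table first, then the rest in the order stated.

table();
translate([250, 816, 0]) stool();
translate([-430, 182, 0]) stool();
translate([930, 182, 0]) stool();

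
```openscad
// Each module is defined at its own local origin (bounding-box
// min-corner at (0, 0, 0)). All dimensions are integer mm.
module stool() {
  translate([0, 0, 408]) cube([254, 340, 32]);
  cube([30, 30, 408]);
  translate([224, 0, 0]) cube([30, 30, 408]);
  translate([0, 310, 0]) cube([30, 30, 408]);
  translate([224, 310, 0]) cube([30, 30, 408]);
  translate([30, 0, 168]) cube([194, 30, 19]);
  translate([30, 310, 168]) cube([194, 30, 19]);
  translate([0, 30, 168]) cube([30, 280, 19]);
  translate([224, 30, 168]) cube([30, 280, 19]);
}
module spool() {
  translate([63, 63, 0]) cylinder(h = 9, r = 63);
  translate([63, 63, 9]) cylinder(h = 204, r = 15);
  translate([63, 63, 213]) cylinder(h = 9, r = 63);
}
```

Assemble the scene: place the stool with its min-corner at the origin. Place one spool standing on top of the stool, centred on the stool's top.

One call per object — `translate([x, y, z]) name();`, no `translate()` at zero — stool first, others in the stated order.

stool();
translate([64, 107, 440]) spool();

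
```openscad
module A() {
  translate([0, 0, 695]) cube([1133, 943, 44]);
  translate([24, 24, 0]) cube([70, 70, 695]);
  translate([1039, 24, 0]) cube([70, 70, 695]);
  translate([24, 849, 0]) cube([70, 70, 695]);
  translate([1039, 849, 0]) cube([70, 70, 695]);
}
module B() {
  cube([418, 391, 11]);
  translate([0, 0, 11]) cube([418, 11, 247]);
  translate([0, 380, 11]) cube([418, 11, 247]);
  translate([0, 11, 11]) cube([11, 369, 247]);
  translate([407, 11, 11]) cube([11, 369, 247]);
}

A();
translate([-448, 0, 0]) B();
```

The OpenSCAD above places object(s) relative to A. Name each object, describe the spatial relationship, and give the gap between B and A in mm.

A is a table. B is an open box. The open box is on the floor beside the table on its −x side. The gap between the open box and the table is 30 mm.

The open box's nearest face is 30 mm from the table's −x face.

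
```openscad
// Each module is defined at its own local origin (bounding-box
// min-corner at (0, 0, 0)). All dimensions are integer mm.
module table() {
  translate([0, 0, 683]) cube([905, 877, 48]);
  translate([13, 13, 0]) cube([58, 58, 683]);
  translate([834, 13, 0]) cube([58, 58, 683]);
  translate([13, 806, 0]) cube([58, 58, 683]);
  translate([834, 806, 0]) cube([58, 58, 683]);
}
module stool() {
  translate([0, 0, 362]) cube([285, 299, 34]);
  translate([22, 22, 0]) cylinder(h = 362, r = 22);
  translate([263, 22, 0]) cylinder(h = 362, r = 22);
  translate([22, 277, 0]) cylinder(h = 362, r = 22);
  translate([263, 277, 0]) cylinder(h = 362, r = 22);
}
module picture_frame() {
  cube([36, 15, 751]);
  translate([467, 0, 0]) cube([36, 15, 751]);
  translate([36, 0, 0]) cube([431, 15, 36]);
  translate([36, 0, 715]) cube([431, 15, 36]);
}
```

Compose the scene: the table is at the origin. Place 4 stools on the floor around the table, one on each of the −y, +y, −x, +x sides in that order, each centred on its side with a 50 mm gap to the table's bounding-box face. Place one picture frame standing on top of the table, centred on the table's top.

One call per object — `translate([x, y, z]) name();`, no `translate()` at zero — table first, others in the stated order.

table();
translate([310, -349, 0]) stool();
translate([310, 927, 0]) stool();
translate([-335, 289, 0]) stool();
translate([955, 289, 0]) stool();
translate([201, 431, 731]) picture_frame();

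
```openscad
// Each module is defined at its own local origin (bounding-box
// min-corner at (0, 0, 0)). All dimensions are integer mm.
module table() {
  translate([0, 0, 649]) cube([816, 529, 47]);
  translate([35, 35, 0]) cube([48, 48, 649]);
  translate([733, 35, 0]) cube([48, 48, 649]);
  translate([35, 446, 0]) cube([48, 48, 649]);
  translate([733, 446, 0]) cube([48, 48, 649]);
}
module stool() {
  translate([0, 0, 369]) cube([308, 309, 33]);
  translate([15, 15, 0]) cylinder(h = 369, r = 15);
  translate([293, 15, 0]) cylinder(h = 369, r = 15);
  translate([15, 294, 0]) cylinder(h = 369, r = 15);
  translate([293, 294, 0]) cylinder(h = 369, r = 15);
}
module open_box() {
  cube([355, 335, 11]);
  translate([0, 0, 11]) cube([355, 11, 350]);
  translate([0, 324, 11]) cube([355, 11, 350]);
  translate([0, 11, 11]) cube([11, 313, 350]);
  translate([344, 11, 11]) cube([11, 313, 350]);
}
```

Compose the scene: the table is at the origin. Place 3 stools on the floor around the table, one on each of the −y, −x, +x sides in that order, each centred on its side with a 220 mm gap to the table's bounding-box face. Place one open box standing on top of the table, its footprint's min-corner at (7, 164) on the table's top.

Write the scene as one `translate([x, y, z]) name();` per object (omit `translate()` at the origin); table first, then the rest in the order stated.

table();
translate([254, -529, 0]) stool();
translate([-528, 110, 0]) stool();
translate([1036, 110, 0]) stool();
translate([7, 164, 696]) open_box();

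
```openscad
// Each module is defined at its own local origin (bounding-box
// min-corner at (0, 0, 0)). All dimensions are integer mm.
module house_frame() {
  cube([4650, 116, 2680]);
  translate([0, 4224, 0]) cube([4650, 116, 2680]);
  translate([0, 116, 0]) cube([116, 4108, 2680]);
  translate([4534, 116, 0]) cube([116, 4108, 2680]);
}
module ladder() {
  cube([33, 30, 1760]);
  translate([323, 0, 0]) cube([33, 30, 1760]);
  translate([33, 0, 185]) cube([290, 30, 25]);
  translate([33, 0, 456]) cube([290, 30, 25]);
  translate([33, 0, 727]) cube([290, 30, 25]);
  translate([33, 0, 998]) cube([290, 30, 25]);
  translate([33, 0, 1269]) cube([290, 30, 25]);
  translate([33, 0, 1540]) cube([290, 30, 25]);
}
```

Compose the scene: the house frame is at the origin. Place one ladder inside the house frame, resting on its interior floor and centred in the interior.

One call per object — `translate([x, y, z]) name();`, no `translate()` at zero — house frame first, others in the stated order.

house_frame();
translate([2147, 2155, 0]) ladder();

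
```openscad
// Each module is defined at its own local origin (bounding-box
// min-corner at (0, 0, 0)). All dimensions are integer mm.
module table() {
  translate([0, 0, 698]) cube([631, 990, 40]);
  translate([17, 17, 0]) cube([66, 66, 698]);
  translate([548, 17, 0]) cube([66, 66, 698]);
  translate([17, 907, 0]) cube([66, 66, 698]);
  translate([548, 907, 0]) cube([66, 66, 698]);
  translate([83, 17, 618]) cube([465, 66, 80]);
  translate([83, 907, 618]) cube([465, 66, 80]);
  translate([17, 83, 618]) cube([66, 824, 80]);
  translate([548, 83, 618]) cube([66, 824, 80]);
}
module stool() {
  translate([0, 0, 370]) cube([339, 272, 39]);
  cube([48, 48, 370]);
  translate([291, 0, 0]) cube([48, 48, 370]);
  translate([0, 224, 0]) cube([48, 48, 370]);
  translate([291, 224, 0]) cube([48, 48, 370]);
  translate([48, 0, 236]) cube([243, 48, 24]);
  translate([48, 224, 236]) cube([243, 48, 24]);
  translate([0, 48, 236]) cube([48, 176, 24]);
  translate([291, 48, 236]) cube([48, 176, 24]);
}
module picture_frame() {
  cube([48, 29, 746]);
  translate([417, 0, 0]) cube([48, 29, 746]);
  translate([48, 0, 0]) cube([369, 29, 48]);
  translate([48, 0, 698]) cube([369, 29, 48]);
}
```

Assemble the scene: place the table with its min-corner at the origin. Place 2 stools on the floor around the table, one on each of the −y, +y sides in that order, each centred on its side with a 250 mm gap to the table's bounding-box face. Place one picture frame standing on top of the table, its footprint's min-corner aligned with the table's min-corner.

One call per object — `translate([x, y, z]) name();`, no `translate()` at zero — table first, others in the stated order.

table();
translate([146, -522, 0]) stool();
translate([146, 1240, 0]) stool();
translate([0, 0, 738]) picture_frame();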